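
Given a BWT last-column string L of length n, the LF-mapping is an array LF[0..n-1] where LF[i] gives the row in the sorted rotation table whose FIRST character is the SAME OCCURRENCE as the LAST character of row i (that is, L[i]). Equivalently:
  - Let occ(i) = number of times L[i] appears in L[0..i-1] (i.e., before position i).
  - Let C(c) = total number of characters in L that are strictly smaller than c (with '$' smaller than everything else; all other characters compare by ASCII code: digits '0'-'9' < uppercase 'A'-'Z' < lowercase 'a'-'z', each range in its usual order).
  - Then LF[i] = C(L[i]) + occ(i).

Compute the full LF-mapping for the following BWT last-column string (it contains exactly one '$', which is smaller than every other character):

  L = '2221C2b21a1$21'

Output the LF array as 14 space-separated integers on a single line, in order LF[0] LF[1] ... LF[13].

Char counts: '$':1, '1':4, '2':6, 'C':1, 'a':1, 'b':1
C (first-col start): C('$')=0, C('1')=1, C('2')=5, C('C')=11, C('a')=12, C('b')=13
L[0]='2': occ=0, LF[0]=C('2')+0=5+0=5
L[1]='2': occ=1, LF[1]=C('2')+1=5+1=6
L[2]='2': occ=2, LF[2]=C('2')+2=5+2=7
L[3]='1': occ=0, LF[3]=C('1')+0=1+0=1
L[4]='C': occ=0, LF[4]=C('C')+0=11+0=11
L[5]='2': occ=3, LF[5]=C('2')+3=5+3=8
L[6]='b': occ=0, LF[6]=C('b')+0=13+0=13
L[7]='2': occ=4, LF[7]=C('2')+4=5+4=9
L[8]='1': occ=1, LF[8]=C('1')+1=1+1=2
L[9]='a': occ=0, LF[9]=C('a')+0=12+0=12
L[10]='1': occ=2, LF[10]=C('1')+2=1+2=3
L[11]='$': occ=0, LF[11]=C('$')+0=0+0=0
L[12]='2': occ=5, LF[12]=C('2')+5=5+5=10
L[13]='1': occ=3, LF[13]=C('1')+3=1+3=4

Answer: 5 6 7 1 11 8 13 9 2 12 3 0 10 4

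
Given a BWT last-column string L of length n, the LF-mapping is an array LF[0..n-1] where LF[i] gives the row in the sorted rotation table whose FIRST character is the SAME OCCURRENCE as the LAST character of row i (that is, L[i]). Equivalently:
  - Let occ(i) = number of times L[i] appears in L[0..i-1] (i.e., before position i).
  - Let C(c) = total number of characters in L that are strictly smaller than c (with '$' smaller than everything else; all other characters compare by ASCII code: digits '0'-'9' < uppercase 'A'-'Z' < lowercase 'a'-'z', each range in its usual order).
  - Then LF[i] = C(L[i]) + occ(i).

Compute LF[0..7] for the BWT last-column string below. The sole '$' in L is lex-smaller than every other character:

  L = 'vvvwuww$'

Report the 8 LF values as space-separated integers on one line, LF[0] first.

Answer: 2 3 4 5 1 6 7 0

Derivation:
Char counts: '$':1, 'u':1, 'v':3, 'w':3
C (first-col start): C('$')=0, C('u')=1, C('v')=2, C('w')=5
L[0]='v': occ=0, LF[0]=C('v')+0=2+0=2
L[1]='v': occ=1, LF[1]=C('v')+1=2+1=3
L[2]='v': occ=2, LF[2]=C('v')+2=2+2=4
L[3]='w': occ=0, LF[3]=C('w')+0=5+0=5
L[4]='u': occ=0, LF[4]=C('u')+0=1+0=1
L[5]='w': occ=1, LF[5]=C('w')+1=5+1=6
L[6]='w': occ=2, LF[6]=C('w')+2=5+2=7
L[7]='$': occ=0, LF[7]=C('$')+0=0+0=0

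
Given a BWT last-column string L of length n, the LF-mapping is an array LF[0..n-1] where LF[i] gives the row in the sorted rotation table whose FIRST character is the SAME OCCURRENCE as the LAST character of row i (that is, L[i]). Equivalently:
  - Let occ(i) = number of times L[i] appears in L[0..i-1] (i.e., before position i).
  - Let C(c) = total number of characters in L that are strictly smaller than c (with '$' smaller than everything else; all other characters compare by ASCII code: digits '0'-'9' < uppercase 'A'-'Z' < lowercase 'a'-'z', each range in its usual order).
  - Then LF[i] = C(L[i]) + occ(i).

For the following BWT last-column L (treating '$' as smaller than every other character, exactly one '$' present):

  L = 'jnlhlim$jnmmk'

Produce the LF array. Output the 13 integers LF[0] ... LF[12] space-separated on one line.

Answer: 3 11 6 1 7 2 8 0 4 12 9 10 5

Derivation:
Char counts: '$':1, 'h':1, 'i':1, 'j':2, 'k':1, 'l':2, 'm':3, 'n':2
C (first-col start): C('$')=0, C('h')=1, C('i')=2, C('j')=3, C('k')=5, C('l')=6, C('m')=8, C('n')=11
L[0]='j': occ=0, LF[0]=C('j')+0=3+0=3
L[1]='n': occ=0, LF[1]=C('n')+0=11+0=11
L[2]='l': occ=0, LF[2]=C('l')+0=6+0=6
L[3]='h': occ=0, LF[3]=C('h')+0=1+0=1
L[4]='l': occ=1, LF[4]=C('l')+1=6+1=7
L[5]='i': occ=0, LF[5]=C('i')+0=2+0=2
L[6]='m': occ=0, LF[6]=C('m')+0=8+0=8
L[7]='$': occ=0, LF[7]=C('$')+0=0+0=0
L[8]='j': occ=1, LF[8]=C('j')+1=3+1=4
L[9]='n': occ=1, LF[9]=C('n')+1=11+1=12
L[10]='m': occ=1, LF[10]=C('m')+1=8+1=9
L[11]='m': occ=2, LF[11]=C('m')+2=8+2=10
L[12]='k': occ=0, LF[12]=C('k')+0=5+0=5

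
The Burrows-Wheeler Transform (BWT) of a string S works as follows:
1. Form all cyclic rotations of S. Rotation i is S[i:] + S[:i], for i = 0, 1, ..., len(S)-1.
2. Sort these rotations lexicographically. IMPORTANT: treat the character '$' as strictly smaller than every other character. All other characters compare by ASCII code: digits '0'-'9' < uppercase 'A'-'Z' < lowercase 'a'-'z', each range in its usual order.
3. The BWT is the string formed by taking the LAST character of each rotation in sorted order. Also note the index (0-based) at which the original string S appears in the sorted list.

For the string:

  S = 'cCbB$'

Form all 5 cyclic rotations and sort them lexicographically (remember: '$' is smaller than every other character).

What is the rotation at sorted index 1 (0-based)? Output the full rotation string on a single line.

All 5 rotations (rotation i = S[i:]+S[:i]):
  rot[0] = cCbB$
  rot[1] = CbB$c
  rot[2] = bB$cC
  rot[3] = B$cCb
  rot[4] = $cCbB
Sorted (with $ < everything):
  sorted[0] = $cCbB
  sorted[1] = B$cCb
  sorted[2] = CbB$c
  sorted[3] = bB$cC
  sorted[4] = cCbB$
sorted[1] = B$cCb

Answer: B$cCb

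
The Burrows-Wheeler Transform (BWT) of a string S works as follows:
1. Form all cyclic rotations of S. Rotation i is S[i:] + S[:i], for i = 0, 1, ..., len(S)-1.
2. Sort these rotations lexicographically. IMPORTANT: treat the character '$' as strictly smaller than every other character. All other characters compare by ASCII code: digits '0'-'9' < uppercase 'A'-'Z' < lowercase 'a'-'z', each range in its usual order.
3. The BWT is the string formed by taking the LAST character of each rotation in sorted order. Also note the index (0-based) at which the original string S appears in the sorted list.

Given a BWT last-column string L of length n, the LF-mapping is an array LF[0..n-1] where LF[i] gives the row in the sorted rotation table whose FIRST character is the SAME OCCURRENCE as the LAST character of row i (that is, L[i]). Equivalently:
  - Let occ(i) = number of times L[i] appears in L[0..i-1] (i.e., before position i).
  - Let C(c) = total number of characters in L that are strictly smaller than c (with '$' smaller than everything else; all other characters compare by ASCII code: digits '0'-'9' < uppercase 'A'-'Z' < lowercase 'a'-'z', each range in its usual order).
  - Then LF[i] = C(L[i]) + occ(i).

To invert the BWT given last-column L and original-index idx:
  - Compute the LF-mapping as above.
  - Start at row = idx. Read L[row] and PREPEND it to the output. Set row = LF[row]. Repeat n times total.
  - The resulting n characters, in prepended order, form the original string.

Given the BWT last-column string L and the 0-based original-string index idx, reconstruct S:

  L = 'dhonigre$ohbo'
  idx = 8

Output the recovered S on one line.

LF mapping: 2 5 9 8 7 4 12 3 0 10 6 1 11
Walk LF starting at row 8, prepending L[row]:
  step 1: row=8, L[8]='$', prepend. Next row=LF[8]=0
  step 2: row=0, L[0]='d', prepend. Next row=LF[0]=2
  step 3: row=2, L[2]='o', prepend. Next row=LF[2]=9
  step 4: row=9, L[9]='o', prepend. Next row=LF[9]=10
  step 5: row=10, L[10]='h', prepend. Next row=LF[10]=6
  step 6: row=6, L[6]='r', prepend. Next row=LF[6]=12
  step 7: row=12, L[12]='o', prepend. Next row=LF[12]=11
  step 8: row=11, L[11]='b', prepend. Next row=LF[11]=1
  step 9: row=1, L[1]='h', prepend. Next row=LF[1]=5
  step 10: row=5, L[5]='g', prepend. Next row=LF[5]=4
  step 11: row=4, L[4]='i', prepend. Next row=LF[4]=7
  step 12: row=7, L[7]='e', prepend. Next row=LF[7]=3
  step 13: row=3, L[3]='n', prepend. Next row=LF[3]=8
Reversed output: neighborhood$

Answer: neighborhood$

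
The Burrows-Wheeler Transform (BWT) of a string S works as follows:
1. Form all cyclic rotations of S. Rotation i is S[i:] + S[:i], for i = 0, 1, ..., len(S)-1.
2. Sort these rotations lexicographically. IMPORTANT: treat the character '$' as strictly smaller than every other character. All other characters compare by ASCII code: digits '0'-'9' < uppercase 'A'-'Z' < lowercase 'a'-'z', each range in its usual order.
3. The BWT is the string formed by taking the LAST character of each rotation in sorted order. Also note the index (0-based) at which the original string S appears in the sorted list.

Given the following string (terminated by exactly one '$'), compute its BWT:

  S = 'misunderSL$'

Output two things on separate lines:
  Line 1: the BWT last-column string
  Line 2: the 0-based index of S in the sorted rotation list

Answer: LSrndm$ueis
6

Derivation:
All 11 rotations (rotation i = S[i:]+S[:i]):
  rot[0] = misunderSL$
  rot[1] = isunderSL$m
  rot[2] = sunderSL$mi
  rot[3] = underSL$mis
  rot[4] = nderSL$misu
  rot[5] = derSL$misun
  rot[6] = erSL$misund
  rot[7] = rSL$misunde
  rot[8] = SL$misunder
  rot[9] = L$misunderS
  rot[10] = $misunderSL
Sorted (with $ < everything):
  sorted[0] = $misunderSL  (last char: 'L')
  sorted[1] = L$misunderS  (last char: 'S')
  sorted[2] = SL$misunder  (last char: 'r')
  sorted[3] = derSL$misun  (last char: 'n')
  sorted[4] = erSL$misund  (last char: 'd')
  sorted[5] = isunderSL$m  (last char: 'm')
  sorted[6] = misunderSL$  (last char: '$')
  sorted[7] = nderSL$misu  (last char: 'u')
  sorted[8] = rSL$misunde  (last char: 'e')
  sorted[9] = sunderSL$mi  (last char: 'i')
  sorted[10] = underSL$mis  (last char: 's')
Last column: LSrndm$ueis
Original string S is at sorted index 6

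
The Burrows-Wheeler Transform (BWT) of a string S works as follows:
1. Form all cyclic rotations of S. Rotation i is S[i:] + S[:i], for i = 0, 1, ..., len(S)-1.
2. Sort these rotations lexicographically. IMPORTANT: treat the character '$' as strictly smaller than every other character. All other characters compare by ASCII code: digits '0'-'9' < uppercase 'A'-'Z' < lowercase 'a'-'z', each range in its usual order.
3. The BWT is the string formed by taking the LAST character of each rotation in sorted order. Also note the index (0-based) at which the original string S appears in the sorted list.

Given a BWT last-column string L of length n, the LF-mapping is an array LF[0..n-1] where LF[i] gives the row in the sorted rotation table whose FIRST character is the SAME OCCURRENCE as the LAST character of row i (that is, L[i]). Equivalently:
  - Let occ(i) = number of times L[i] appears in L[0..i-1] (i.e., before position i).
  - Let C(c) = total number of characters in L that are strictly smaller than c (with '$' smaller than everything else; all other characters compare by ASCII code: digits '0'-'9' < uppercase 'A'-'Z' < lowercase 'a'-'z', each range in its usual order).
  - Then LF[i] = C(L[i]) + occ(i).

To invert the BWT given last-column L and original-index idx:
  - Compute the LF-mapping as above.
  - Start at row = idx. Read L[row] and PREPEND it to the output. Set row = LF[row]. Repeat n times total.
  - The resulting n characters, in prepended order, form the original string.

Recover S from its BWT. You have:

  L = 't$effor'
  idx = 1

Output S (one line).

LF mapping: 6 0 1 2 3 4 5
Walk LF starting at row 1, prepending L[row]:
  step 1: row=1, L[1]='$', prepend. Next row=LF[1]=0
  step 2: row=0, L[0]='t', prepend. Next row=LF[0]=6
  step 3: row=6, L[6]='r', prepend. Next row=LF[6]=5
  step 4: row=5, L[5]='o', prepend. Next row=LF[5]=4
  step 5: row=4, L[4]='f', prepend. Next row=LF[4]=3
  step 6: row=3, L[3]='f', prepend. Next row=LF[3]=2
  step 7: row=2, L[2]='e', prepend. Next row=LF[2]=1
Reversed output: effort$

Answer: effort$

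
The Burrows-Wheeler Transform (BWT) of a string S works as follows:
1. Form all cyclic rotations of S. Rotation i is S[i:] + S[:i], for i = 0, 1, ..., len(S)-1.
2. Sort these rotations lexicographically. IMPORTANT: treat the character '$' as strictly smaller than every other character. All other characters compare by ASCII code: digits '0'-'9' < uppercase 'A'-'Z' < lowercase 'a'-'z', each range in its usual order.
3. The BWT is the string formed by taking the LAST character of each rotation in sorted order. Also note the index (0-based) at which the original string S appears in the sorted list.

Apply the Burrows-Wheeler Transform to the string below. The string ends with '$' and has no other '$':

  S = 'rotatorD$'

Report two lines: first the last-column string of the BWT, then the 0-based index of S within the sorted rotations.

Answer: Drttro$oa
6

Derivation:
All 9 rotations (rotation i = S[i:]+S[:i]):
  rot[0] = rotatorD$
  rot[1] = otatorD$r
  rot[2] = tatorD$ro
  rot[3] = atorD$rot
  rot[4] = torD$rota
  rot[5] = orD$rotat
  rot[6] = rD$rotato
  rot[7] = D$rotator
  rot[8] = $rotatorD
Sorted (with $ < everything):
  sorted[0] = $rotatorD  (last char: 'D')
  sorted[1] = D$rotator  (last char: 'r')
  sorted[2] = atorD$rot  (last char: 't')
  sorted[3] = orD$rotat  (last char: 't')
  sorted[4] = otatorD$r  (last char: 'r')
  sorted[5] = rD$rotato  (last char: 'o')
  sorted[6] = rotatorD$  (last char: '$')
  sorted[7] = tatorD$ro  (last char: 'o')
  sorted[8] = torD$rota  (last char: 'a')
Last column: Drttro$oa
Original string S is at sorted index 6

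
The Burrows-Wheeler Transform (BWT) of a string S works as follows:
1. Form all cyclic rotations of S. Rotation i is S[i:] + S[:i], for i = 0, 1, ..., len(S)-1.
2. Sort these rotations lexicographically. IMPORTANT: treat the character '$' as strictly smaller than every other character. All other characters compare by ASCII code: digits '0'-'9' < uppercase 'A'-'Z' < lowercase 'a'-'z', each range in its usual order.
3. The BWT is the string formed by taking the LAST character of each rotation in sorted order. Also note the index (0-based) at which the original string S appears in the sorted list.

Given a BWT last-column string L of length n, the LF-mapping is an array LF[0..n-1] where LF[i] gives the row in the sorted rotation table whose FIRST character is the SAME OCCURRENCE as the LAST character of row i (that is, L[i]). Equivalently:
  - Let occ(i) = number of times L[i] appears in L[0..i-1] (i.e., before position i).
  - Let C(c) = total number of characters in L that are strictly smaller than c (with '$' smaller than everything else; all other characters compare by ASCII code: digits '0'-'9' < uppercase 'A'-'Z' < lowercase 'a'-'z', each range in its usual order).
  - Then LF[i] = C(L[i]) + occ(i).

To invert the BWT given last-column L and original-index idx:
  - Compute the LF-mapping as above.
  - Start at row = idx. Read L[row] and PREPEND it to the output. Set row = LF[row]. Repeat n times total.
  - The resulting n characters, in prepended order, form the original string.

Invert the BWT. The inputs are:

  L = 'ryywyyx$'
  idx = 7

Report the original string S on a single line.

LF mapping: 1 4 5 2 6 7 3 0
Walk LF starting at row 7, prepending L[row]:
  step 1: row=7, L[7]='$', prepend. Next row=LF[7]=0
  step 2: row=0, L[0]='r', prepend. Next row=LF[0]=1
  step 3: row=1, L[1]='y', prepend. Next row=LF[1]=4
  step 4: row=4, L[4]='y', prepend. Next row=LF[4]=6
  step 5: row=6, L[6]='x', prepend. Next row=LF[6]=3
  step 6: row=3, L[3]='w', prepend. Next row=LF[3]=2
  step 7: row=2, L[2]='y', prepend. Next row=LF[2]=5
  step 8: row=5, L[5]='y', prepend. Next row=LF[5]=7
Reversed output: yywxyyr$

Answer: yywxyyr$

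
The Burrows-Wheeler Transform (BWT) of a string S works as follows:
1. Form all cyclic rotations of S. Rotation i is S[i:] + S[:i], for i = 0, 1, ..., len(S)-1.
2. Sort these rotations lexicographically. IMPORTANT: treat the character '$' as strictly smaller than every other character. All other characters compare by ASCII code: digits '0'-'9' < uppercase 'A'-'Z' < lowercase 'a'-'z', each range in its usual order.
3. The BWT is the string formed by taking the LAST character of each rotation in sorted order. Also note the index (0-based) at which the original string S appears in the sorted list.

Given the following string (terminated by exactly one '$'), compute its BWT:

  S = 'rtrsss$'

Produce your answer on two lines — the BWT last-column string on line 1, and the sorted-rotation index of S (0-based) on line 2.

All 7 rotations (rotation i = S[i:]+S[:i]):
  rot[0] = rtrsss$
  rot[1] = trsss$r
  rot[2] = rsss$rt
  rot[3] = sss$rtr
  rot[4] = ss$rtrs
  rot[5] = s$rtrss
  rot[6] = $rtrsss
Sorted (with $ < everything):
  sorted[0] = $rtrsss  (last char: 's')
  sorted[1] = rsss$rt  (last char: 't')
  sorted[2] = rtrsss$  (last char: '$')
  sorted[3] = s$rtrss  (last char: 's')
  sorted[4] = ss$rtrs  (last char: 's')
  sorted[5] = sss$rtr  (last char: 'r')
  sorted[6] = trsss$r  (last char: 'r')
Last column: st$ssrr
Original string S is at sorted index 2

Answer: st$ssrr
2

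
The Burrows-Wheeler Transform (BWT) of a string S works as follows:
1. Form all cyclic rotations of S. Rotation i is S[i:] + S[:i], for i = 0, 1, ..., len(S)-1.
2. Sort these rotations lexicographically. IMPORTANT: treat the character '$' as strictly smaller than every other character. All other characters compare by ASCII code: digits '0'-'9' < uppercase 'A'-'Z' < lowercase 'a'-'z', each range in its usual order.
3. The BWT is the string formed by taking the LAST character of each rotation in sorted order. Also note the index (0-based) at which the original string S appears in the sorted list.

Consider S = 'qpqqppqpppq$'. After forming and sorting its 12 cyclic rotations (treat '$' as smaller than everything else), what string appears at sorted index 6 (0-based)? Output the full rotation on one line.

Answer: pqqppqpppq$q

Derivation:
All 12 rotations (rotation i = S[i:]+S[:i]):
  rot[0] = qpqqppqpppq$
  rot[1] = pqqppqpppq$q
  rot[2] = qqppqpppq$qp
  rot[3] = qppqpppq$qpq
  rot[4] = ppqpppq$qpqq
  rot[5] = pqpppq$qpqqp
  rot[6] = qpppq$qpqqpp
  rot[7] = pppq$qpqqppq
  rot[8] = ppq$qpqqppqp
  rot[9] = pq$qpqqppqpp
  rot[10] = q$qpqqppqppp
  rot[11] = $qpqqppqpppq
Sorted (with $ < everything):
  sorted[0] = $qpqqppqpppq
  sorted[1] = pppq$qpqqppq
  sorted[2] = ppq$qpqqppqp
  sorted[3] = ppqpppq$qpqq
  sorted[4] = pq$qpqqppqpp
  sorted[5] = pqpppq$qpqqp
  sorted[6] = pqqppqpppq$q
  sorted[7] = q$qpqqppqppp
  sorted[8] = qpppq$qpqqpp
  sorted[9] = qppqpppq$qpq
  sorted[10] = qpqqppqpppq$
  sorted[11] = qqppqpppq$qp
sorted[6] = pqqppqpppq$q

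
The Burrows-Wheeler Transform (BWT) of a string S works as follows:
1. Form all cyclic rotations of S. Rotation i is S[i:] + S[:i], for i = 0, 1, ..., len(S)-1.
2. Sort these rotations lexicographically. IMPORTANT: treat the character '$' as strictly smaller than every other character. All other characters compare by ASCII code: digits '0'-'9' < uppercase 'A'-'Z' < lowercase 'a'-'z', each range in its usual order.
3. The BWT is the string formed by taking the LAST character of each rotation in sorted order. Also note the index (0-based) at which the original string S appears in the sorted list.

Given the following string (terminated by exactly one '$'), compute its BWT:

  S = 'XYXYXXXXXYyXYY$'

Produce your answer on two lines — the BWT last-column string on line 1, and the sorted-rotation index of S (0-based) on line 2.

All 15 rotations (rotation i = S[i:]+S[:i]):
  rot[0] = XYXYXXXXXYyXYY$
  rot[1] = YXYXXXXXYyXYY$X
  rot[2] = XYXXXXXYyXYY$XY
  rot[3] = YXXXXXYyXYY$XYX
  rot[4] = XXXXXYyXYY$XYXY
  rot[5] = XXXXYyXYY$XYXYX
  rot[6] = XXXYyXYY$XYXYXX
  rot[7] = XXYyXYY$XYXYXXX
  rot[8] = XYyXYY$XYXYXXXX
  rot[9] = YyXYY$XYXYXXXXX
  rot[10] = yXYY$XYXYXXXXXY
  rot[11] = XYY$XYXYXXXXXYy
  rot[12] = YY$XYXYXXXXXYyX
  rot[13] = Y$XYXYXXXXXYyXY
  rot[14] = $XYXYXXXXXYyXYY
Sorted (with $ < everything):
  sorted[0] = $XYXYXXXXXYyXYY  (last char: 'Y')
  sorted[1] = XXXXXYyXYY$XYXY  (last char: 'Y')
  sorted[2] = XXXXYyXYY$XYXYX  (last char: 'X')
  sorted[3] = XXXYyXYY$XYXYXX  (last char: 'X')
  sorted[4] = XXYyXYY$XYXYXXX  (last char: 'X')
  sorted[5] = XYXXXXXYyXYY$XY  (last char: 'Y')
  sorted[6] = XYXYXXXXXYyXYY$  (last char: '$')
  sorted[7] = XYY$XYXYXXXXXYy  (last char: 'y')
  sorted[8] = XYyXYY$XYXYXXXX  (last char: 'X')
  sorted[9] = Y$XYXYXXXXXYyXY  (last char: 'Y')
  sorted[10] = YXXXXXYyXYY$XYX  (last char: 'X')
  sorted[11] = YXYXXXXXYyXYY$X  (last char: 'X')
  sorted[12] = YY$XYXYXXXXXYyX  (last char: 'X')
  sorted[13] = YyXYY$XYXYXXXXX  (last char: 'X')
  sorted[14] = yXYY$XYXYXXXXXY  (last char: 'Y')
Last column: YYXXXY$yXYXXXXY
Original string S is at sorted index 6

Answer: YYXXXY$yXYXXXXY
6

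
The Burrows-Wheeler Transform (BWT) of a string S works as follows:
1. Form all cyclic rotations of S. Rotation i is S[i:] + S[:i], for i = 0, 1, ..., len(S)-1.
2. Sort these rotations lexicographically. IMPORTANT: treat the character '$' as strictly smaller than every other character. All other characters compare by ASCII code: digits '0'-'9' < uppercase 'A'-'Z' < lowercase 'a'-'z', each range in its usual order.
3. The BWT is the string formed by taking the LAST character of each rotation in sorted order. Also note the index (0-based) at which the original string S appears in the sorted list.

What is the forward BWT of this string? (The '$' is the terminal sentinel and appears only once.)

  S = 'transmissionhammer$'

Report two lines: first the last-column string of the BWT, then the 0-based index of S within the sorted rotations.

All 19 rotations (rotation i = S[i:]+S[:i]):
  rot[0] = transmissionhammer$
  rot[1] = ransmissionhammer$t
  rot[2] = ansmissionhammer$tr
  rot[3] = nsmissionhammer$tra
  rot[4] = smissionhammer$tran
  rot[5] = missionhammer$trans
  rot[6] = issionhammer$transm
  rot[7] = ssionhammer$transmi
  rot[8] = sionhammer$transmis
  rot[9] = ionhammer$transmiss
  rot[10] = onhammer$transmissi
  rot[11] = nhammer$transmissio
  rot[12] = hammer$transmission
  rot[13] = ammer$transmissionh
  rot[14] = mmer$transmissionha
  rot[15] = mer$transmissionham
  rot[16] = er$transmissionhamm
  rot[17] = r$transmissionhamme
  rot[18] = $transmissionhammer
Sorted (with $ < everything):
  sorted[0] = $transmissionhammer  (last char: 'r')
  sorted[1] = ammer$transmissionh  (last char: 'h')
  sorted[2] = ansmissionhammer$tr  (last char: 'r')
  sorted[3] = er$transmissionhamm  (last char: 'm')
  sorted[4] = hammer$transmission  (last char: 'n')
  sorted[5] = ionhammer$transmiss  (last char: 's')
  sorted[6] = issionhammer$transm  (last char: 'm')
  sorted[7] = mer$transmissionham  (last char: 'm')
  sorted[8] = missionhammer$trans  (last char: 's')
  sorted[9] = mmer$transmissionha  (last char: 'a')
  sorted[10] = nhammer$transmissio  (last char: 'o')
  sorted[11] = nsmissionhammer$tra  (last char: 'a')
  sorted[12] = onhammer$transmissi  (last char: 'i')
  sorted[13] = r$transmissionhamme  (last char: 'e')
  sorted[14] = ransmissionhammer$t  (last char: 't')
  sorted[15] = sionhammer$transmis  (last char: 's')
  sorted[16] = smissionhammer$tran  (last char: 'n')
  sorted[17] = ssionhammer$transmi  (last char: 'i')
  sorted[18] = transmissionhammer$  (last char: '$')
Last column: rhrmnsmmsaoaietsni$
Original string S is at sorted index 18

Answer: rhrmnsmmsaoaietsni$
18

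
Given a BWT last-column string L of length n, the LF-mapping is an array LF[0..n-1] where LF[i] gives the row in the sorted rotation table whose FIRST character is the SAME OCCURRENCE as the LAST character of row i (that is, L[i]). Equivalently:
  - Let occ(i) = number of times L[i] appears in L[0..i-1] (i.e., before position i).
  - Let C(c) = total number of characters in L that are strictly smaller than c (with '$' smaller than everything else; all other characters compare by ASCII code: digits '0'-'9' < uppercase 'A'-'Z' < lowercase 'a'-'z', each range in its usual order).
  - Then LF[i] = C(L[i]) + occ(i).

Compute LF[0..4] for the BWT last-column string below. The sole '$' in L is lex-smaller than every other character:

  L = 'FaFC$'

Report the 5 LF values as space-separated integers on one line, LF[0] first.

Char counts: '$':1, 'C':1, 'F':2, 'a':1
C (first-col start): C('$')=0, C('C')=1, C('F')=2, C('a')=4
L[0]='F': occ=0, LF[0]=C('F')+0=2+0=2
L[1]='a': occ=0, LF[1]=C('a')+0=4+0=4
L[2]='F': occ=1, LF[2]=C('F')+1=2+1=3
L[3]='C': occ=0, LF[3]=C('C')+0=1+0=1
L[4]='$': occ=0, LF[4]=C('$')+0=0+0=0

Answer: 2 4 3 1 0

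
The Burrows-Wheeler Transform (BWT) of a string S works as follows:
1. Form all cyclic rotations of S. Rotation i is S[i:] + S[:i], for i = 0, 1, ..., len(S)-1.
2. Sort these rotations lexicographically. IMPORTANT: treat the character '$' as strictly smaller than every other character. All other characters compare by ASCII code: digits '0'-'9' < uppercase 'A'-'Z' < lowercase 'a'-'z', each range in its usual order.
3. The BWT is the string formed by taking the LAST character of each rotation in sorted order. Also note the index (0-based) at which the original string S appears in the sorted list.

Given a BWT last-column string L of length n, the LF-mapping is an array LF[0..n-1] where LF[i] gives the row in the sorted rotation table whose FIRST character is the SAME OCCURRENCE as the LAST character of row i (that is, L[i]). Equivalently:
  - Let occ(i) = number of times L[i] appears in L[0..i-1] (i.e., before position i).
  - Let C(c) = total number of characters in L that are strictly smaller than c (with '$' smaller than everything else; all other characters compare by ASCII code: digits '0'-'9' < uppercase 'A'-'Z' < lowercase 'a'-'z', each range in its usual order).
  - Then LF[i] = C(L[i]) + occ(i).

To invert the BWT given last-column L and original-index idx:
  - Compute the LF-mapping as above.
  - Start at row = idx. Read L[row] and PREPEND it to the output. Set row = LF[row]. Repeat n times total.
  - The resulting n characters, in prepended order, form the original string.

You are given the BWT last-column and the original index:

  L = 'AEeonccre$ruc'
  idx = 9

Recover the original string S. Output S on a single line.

Answer: occurrenceEA$

Derivation:
LF mapping: 1 2 6 9 8 3 4 10 7 0 11 12 5
Walk LF starting at row 9, prepending L[row]:
  step 1: row=9, L[9]='$', prepend. Next row=LF[9]=0
  step 2: row=0, L[0]='A', prepend. Next row=LF[0]=1
  step 3: row=1, L[1]='E', prepend. Next row=LF[1]=2
  step 4: row=2, L[2]='e', prepend. Next row=LF[2]=6
  step 5: row=6, L[6]='c', prepend. Next row=LF[6]=4
  step 6: row=4, L[4]='n', prepend. Next row=LF[4]=8
  step 7: row=8, L[8]='e', prepend. Next row=LF[8]=7
  step 8: row=7, L[7]='r', prepend. Next row=LF[7]=10
  step 9: row=10, L[10]='r', prepend. Next row=LF[10]=11
  step 10: row=11, L[11]='u', prepend. Next row=LF[11]=12
  step 11: row=12, L[12]='c', prepend. Next row=LF[12]=5
  step 12: row=5, L[5]='c', prepend. Next row=LF[5]=3
  step 13: row=3, L[3]='o', prepend. Next row=LF[3]=9
Reversed output: occurrenceEA$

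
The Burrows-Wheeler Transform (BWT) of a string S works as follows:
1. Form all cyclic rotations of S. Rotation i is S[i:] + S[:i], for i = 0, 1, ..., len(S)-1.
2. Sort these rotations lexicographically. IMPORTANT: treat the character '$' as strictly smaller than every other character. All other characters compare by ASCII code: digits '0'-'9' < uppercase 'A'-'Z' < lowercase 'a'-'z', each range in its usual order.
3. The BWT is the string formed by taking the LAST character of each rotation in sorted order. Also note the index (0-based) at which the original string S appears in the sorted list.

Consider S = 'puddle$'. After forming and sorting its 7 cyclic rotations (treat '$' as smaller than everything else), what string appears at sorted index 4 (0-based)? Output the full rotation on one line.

Answer: le$pudd

Derivation:
All 7 rotations (rotation i = S[i:]+S[:i]):
  rot[0] = puddle$
  rot[1] = uddle$p
  rot[2] = ddle$pu
  rot[3] = dle$pud
  rot[4] = le$pudd
  rot[5] = e$puddl
  rot[6] = $puddle
Sorted (with $ < everything):
  sorted[0] = $puddle
  sorted[1] = ddle$pu
  sorted[2] = dle$pud
  sorted[3] = e$puddl
  sorted[4] = le$pudd
  sorted[5] = puddle$
  sorted[6] = uddle$p
sorted[4] = le$pudd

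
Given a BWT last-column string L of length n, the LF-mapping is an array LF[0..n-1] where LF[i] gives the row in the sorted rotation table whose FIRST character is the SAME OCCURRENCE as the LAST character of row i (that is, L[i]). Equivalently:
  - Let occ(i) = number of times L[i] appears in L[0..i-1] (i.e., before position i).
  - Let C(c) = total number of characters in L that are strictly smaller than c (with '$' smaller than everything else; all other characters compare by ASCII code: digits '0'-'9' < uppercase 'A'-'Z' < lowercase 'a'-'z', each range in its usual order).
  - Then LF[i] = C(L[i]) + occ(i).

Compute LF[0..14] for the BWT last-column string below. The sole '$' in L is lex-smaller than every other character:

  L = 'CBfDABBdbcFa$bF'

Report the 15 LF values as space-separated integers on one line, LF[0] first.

Answer: 5 2 14 6 1 3 4 13 10 12 7 9 0 11 8

Derivation:
Char counts: '$':1, 'A':1, 'B':3, 'C':1, 'D':1, 'F':2, 'a':1, 'b':2, 'c':1, 'd':1, 'f':1
C (first-col start): C('$')=0, C('A')=1, C('B')=2, C('C')=5, C('D')=6, C('F')=7, C('a')=9, C('b')=10, C('c')=12, C('d')=13, C('f')=14
L[0]='C': occ=0, LF[0]=C('C')+0=5+0=5
L[1]='B': occ=0, LF[1]=C('B')+0=2+0=2
L[2]='f': occ=0, LF[2]=C('f')+0=14+0=14
L[3]='D': occ=0, LF[3]=C('D')+0=6+0=6
L[4]='A': occ=0, LF[4]=C('A')+0=1+0=1
L[5]='B': occ=1, LF[5]=C('B')+1=2+1=3
L[6]='B': occ=2, LF[6]=C('B')+2=2+2=4
L[7]='d': occ=0, LF[7]=C('d')+0=13+0=13
L[8]='b': occ=0, LF[8]=C('b')+0=10+0=10
L[9]='c': occ=0, LF[9]=C('c')+0=12+0=12
L[10]='F': occ=0, LF[10]=C('F')+0=7+0=7
L[11]='a': occ=0, LF[11]=C('a')+0=9+0=9
L[12]='$': occ=0, LF[12]=C('$')+0=0+0=0
L[13]='b': occ=1, LF[13]=C('b')+1=10+1=11
L[14]='F': occ=1, LF[14]=C('F')+1=7+1=8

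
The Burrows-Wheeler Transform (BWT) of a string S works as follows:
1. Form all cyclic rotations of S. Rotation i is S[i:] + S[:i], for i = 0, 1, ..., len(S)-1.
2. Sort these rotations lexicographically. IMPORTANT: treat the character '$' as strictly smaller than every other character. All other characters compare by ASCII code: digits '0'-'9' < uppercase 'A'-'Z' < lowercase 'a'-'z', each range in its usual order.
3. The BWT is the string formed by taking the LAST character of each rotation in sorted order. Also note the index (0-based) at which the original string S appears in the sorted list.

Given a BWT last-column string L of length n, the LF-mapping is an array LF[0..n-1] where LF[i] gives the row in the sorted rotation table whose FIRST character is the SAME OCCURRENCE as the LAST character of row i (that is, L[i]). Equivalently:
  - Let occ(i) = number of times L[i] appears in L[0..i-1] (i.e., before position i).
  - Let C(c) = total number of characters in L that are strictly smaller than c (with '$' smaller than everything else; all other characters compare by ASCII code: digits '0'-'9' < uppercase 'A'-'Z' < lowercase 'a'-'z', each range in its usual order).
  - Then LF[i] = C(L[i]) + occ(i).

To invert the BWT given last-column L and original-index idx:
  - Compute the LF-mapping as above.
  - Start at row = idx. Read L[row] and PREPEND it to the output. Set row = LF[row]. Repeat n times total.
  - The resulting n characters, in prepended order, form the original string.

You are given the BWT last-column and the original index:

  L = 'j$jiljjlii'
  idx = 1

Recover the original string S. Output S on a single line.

LF mapping: 4 0 5 1 8 6 7 9 2 3
Walk LF starting at row 1, prepending L[row]:
  step 1: row=1, L[1]='$', prepend. Next row=LF[1]=0
  step 2: row=0, L[0]='j', prepend. Next row=LF[0]=4
  step 3: row=4, L[4]='l', prepend. Next row=LF[4]=8
  step 4: row=8, L[8]='i', prepend. Next row=LF[8]=2
  step 5: row=2, L[2]='j', prepend. Next row=LF[2]=5
  step 6: row=5, L[5]='j', prepend. Next row=LF[5]=6
  step 7: row=6, L[6]='j', prepend. Next row=LF[6]=7
  step 8: row=7, L[7]='l', prepend. Next row=LF[7]=9
  step 9: row=9, L[9]='i', prepend. Next row=LF[9]=3
  step 10: row=3, L[3]='i', prepend. Next row=LF[3]=1
Reversed output: iiljjjilj$

Answer: iiljjjilj$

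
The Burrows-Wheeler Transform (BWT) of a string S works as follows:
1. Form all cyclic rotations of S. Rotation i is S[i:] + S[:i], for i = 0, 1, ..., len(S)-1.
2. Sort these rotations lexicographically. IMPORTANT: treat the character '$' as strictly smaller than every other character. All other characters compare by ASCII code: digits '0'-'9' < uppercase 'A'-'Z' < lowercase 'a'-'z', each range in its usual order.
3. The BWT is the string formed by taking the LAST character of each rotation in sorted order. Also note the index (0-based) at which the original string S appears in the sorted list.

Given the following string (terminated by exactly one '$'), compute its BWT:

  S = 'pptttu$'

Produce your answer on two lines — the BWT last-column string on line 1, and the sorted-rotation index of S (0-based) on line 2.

All 7 rotations (rotation i = S[i:]+S[:i]):
  rot[0] = pptttu$
  rot[1] = ptttu$p
  rot[2] = tttu$pp
  rot[3] = ttu$ppt
  rot[4] = tu$pptt
  rot[5] = u$ppttt
  rot[6] = $pptttu
Sorted (with $ < everything):
  sorted[0] = $pptttu  (last char: 'u')
  sorted[1] = pptttu$  (last char: '$')
  sorted[2] = ptttu$p  (last char: 'p')
  sorted[3] = tttu$pp  (last char: 'p')
  sorted[4] = ttu$ppt  (last char: 't')
  sorted[5] = tu$pptt  (last char: 't')
  sorted[6] = u$ppttt  (last char: 't')
Last column: u$ppttt
Original string S is at sorted index 1

Answer: u$ppttt
1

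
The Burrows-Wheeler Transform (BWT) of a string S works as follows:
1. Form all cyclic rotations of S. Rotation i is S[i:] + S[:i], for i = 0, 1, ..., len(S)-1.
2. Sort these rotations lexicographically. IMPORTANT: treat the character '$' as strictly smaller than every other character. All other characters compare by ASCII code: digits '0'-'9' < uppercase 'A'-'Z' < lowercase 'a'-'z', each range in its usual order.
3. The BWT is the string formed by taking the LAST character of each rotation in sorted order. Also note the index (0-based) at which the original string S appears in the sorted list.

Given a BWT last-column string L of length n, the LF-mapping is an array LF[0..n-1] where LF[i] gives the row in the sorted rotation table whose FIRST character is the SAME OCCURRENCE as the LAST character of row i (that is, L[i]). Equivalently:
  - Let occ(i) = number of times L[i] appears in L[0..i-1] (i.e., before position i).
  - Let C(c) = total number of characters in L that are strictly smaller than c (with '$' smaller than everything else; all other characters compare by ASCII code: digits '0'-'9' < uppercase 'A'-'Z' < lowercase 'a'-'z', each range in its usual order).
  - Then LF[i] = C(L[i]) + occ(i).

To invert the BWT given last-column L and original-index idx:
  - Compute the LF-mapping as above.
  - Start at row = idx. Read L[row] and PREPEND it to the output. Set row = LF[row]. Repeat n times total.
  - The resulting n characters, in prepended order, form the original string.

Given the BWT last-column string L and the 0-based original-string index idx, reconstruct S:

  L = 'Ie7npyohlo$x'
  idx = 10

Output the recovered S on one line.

Answer: xylophone7I$

Derivation:
LF mapping: 2 3 1 6 9 11 7 4 5 8 0 10
Walk LF starting at row 10, prepending L[row]:
  step 1: row=10, L[10]='$', prepend. Next row=LF[10]=0
  step 2: row=0, L[0]='I', prepend. Next row=LF[0]=2
  step 3: row=2, L[2]='7', prepend. Next row=LF[2]=1
  step 4: row=1, L[1]='e', prepend. Next row=LF[1]=3
  step 5: row=3, L[3]='n', prepend. Next row=LF[3]=6
  step 6: row=6, L[6]='o', prepend. Next row=LF[6]=7
  step 7: row=7, L[7]='h', prepend. Next row=LF[7]=4
  step 8: row=4, L[4]='p', prepend. Next row=LF[4]=9
  step 9: row=9, L[9]='o', prepend. Next row=LF[9]=8
  step 10: row=8, L[8]='l', prepend. Next row=LF[8]=5
  step 11: row=5, L[5]='y', prepend. Next row=LF[5]=11
  step 12: row=11, L[11]='x', prepend. Next row=LF[11]=10
Reversed output: xylophone7I$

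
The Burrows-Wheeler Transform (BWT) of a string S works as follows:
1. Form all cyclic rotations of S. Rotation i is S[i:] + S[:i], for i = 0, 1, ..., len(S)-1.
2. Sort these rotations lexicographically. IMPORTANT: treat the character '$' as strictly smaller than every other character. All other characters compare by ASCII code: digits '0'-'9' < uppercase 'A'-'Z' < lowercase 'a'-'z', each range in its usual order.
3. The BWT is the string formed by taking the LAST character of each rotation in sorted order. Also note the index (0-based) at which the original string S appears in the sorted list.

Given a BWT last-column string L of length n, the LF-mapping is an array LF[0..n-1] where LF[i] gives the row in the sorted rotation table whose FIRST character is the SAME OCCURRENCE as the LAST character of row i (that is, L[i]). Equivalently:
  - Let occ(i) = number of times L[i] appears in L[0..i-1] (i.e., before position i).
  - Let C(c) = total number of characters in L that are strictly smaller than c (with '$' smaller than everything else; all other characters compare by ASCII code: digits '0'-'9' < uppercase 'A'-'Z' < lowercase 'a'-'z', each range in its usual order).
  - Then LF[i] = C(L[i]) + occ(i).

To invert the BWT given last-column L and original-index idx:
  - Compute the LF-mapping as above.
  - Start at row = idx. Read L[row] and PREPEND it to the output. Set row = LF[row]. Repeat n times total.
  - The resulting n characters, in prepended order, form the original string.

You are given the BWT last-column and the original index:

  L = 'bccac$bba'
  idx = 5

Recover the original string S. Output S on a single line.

LF mapping: 3 6 7 1 8 0 4 5 2
Walk LF starting at row 5, prepending L[row]:
  step 1: row=5, L[5]='$', prepend. Next row=LF[5]=0
  step 2: row=0, L[0]='b', prepend. Next row=LF[0]=3
  step 3: row=3, L[3]='a', prepend. Next row=LF[3]=1
  step 4: row=1, L[1]='c', prepend. Next row=LF[1]=6
  step 5: row=6, L[6]='b', prepend. Next row=LF[6]=4
  step 6: row=4, L[4]='c', prepend. Next row=LF[4]=8
  step 7: row=8, L[8]='a', prepend. Next row=LF[8]=2
  step 8: row=2, L[2]='c', prepend. Next row=LF[2]=7
  step 9: row=7, L[7]='b', prepend. Next row=LF[7]=5
Reversed output: bcacbcab$

Answer: bcacbcab$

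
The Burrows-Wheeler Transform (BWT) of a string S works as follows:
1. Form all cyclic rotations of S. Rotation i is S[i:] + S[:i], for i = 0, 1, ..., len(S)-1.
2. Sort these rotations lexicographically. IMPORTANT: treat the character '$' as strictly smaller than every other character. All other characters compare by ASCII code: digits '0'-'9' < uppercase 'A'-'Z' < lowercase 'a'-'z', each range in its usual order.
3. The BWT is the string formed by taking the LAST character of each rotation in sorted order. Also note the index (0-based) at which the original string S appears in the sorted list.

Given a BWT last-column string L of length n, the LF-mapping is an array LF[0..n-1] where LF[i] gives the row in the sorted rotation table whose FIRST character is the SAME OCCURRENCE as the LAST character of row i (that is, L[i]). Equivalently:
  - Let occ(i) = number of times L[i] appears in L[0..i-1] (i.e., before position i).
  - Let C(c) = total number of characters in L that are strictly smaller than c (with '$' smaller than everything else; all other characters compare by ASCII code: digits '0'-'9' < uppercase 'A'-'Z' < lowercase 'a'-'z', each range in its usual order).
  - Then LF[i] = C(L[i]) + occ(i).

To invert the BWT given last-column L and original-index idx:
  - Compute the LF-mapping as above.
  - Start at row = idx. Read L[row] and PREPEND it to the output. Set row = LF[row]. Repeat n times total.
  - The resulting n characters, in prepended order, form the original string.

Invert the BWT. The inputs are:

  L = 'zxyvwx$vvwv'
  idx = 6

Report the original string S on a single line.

LF mapping: 10 7 9 1 5 8 0 2 3 6 4
Walk LF starting at row 6, prepending L[row]:
  step 1: row=6, L[6]='$', prepend. Next row=LF[6]=0
  step 2: row=0, L[0]='z', prepend. Next row=LF[0]=10
  step 3: row=10, L[10]='v', prepend. Next row=LF[10]=4
  step 4: row=4, L[4]='w', prepend. Next row=LF[4]=5
  step 5: row=5, L[5]='x', prepend. Next row=LF[5]=8
  step 6: row=8, L[8]='v', prepend. Next row=LF[8]=3
  step 7: row=3, L[3]='v', prepend. Next row=LF[3]=1
  step 8: row=1, L[1]='x', prepend. Next row=LF[1]=7
  step 9: row=7, L[7]='v', prepend. Next row=LF[7]=2
  step 10: row=2, L[2]='y', prepend. Next row=LF[2]=9
  step 11: row=9, L[9]='w', prepend. Next row=LF[9]=6
Reversed output: wyvxvvxwvz$

Answer: wyvxvvxwvz$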